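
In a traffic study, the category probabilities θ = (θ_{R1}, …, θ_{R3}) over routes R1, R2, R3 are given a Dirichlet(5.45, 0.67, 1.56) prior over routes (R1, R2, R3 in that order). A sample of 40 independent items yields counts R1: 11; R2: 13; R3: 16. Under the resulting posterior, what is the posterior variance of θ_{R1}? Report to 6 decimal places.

The Dirichlet prior is conjugate to the Multinomial likelihood: each posterior αⱼ = prior αⱼ + observed count nⱼ.
Posterior concentration: (16.45, 13.67, 17.56), total = 47.68.
Var[θ_j] = α_j(Σα−α_j)/((Σα)²(Σα+1)) = 16.45·31.23/(47.68²·48.68) = 0.004642.

0.004642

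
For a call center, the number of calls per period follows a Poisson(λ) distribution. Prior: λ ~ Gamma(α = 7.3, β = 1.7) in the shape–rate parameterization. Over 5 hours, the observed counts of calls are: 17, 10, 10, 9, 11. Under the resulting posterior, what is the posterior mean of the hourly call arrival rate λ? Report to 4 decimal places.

With a Gamma(shape α, rate β) prior, the Poisson likelihood is conjugate: the posterior is Gamma(α + ΣXᵢ, β + n).
Sum of counts S = 57 over n = 5 hours.
Posterior: Gamma(α+S, β+n) = Gamma(7.3+57, 1.7+5) = Gamma(64.3, 6.7).
Posterior mean = α/β = 64.3/6.7 = 9.5970.

9.5970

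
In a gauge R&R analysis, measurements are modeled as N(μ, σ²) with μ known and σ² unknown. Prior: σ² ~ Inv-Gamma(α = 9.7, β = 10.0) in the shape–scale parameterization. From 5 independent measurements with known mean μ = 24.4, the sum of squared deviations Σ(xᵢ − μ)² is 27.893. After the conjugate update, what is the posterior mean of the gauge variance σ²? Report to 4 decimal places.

With known mean μ and an Inverse-Gamma(α, β) prior on σ², the Normal likelihood is conjugate: posterior is Inv-Gamma(α + n/2, β + Σ(xᵢ−μ)²/2).
Posterior: Inv-Gamma(9.7 + 5/2, 10.0 + 27.893/2) = Inv-Gamma(12.20, 23.9465).
E[σ²|data] = β/(α−1) = 23.9465/11.20 = 2.1381.

2.1381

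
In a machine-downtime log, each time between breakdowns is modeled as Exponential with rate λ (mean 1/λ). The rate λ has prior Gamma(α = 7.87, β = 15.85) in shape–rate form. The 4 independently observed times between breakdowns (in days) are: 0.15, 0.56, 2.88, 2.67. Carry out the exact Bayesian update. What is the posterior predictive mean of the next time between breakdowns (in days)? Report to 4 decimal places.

2.0340

With a Gamma(shape α, rate β) prior on the exponential rate λ, the posterior after n observations with total T = Σxᵢ is Gamma(α+n, β+T).
Sum of observations T = 6.26 days; n = 4.
Posterior: Gamma(7.87+4, 15.85+6.26) = Gamma(11.87, 22.11).
The predictive distribution for the next observation is Lomax; its mean is β/(α−1) = 22.11/10.87 = 2.0340.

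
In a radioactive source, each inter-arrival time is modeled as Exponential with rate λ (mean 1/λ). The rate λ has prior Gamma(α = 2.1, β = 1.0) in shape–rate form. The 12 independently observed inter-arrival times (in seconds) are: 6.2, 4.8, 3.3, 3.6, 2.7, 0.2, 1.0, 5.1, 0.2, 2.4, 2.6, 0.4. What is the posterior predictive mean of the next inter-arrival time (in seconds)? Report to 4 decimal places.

2.5573

With a Gamma(shape α, rate β) prior on the exponential rate λ, the posterior after n observations with total T = Σxᵢ is Gamma(α+n, β+T).
Sum of observations T = 32.5 seconds; n = 12.
Posterior: Gamma(2.1+12, 1.0+32.5) = Gamma(14.1, 33.5).
The predictive distribution for the next observation is Lomax; its mean is β/(α−1) = 33.5/13.1 = 2.5573.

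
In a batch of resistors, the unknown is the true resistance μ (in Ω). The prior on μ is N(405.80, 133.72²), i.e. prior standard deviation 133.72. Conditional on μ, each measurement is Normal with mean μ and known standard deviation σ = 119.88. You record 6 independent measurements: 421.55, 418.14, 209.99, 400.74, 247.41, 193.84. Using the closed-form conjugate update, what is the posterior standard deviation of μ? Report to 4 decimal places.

For Normal data with known variance σ², a Normal(μ₀, σ₀²) prior on μ is conjugate. Posterior precision = 1/σ₀² + n/σ²; posterior mean is the precision-weighted average of μ₀ and x̄.
σ₀² = 133.72² = 17881.0384, σ² = 119.88² = 14371.2144; σ² + n·σ₀² = 14371.2144 + 6·17881.0384 = 121657.4448.
Posterior precision = 1/σ₀² + n/σ² = 1/17881.0384 + 6/14371.2144 = (σ² + n·σ₀²)/(σ₀²σ²) = 121657.4448/(17881.0384·14371.2144); posterior variance σₙ² = σ₀²σ²/(σ² + n·σ₀²) = 17881.0384·14371.2144/121657.4448 = 2112.260676.
Posterior SD = √σₙ² = √(17881.0384·14371.2144/121657.4448) = 45.9593.

45.9593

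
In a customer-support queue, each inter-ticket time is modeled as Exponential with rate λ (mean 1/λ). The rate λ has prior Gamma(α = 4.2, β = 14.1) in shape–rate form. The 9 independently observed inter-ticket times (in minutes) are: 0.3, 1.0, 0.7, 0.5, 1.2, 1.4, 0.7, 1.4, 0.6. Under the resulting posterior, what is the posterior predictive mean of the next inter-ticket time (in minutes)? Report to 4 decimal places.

With a Gamma(shape α, rate β) prior on the exponential rate λ, the posterior after n observations with total T = Σxᵢ is Gamma(α+n, β+T).
Sum of observations T = 7.8 minutes; n = 9.
Posterior: Gamma(4.2+9, 14.1+7.8) = Gamma(13.2, 21.9).
The predictive distribution for the next observation is Lomax; its mean is β/(α−1) = 21.9/12.2 = 1.7951.

1.7951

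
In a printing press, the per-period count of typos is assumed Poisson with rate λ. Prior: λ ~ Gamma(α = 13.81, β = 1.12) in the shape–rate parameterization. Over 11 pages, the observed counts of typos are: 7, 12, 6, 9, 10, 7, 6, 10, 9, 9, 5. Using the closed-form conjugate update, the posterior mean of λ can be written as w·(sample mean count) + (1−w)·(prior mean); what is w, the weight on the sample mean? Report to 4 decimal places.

With a Gamma(shape α, rate β) prior, the Poisson likelihood is conjugate: the posterior is Gamma(α + ΣXᵢ, β + n).
Posterior mean = (α₀+S)/(β₀+n) = [n/(β₀+n)]·(S/n) + [β₀/(β₀+n)]·(α₀/β₀), so only n and β₀ enter the weight.
Weight on data w = n/(β₀+n) = 11/(1.12+11) = 11/12.12 = 0.9076.

0.9076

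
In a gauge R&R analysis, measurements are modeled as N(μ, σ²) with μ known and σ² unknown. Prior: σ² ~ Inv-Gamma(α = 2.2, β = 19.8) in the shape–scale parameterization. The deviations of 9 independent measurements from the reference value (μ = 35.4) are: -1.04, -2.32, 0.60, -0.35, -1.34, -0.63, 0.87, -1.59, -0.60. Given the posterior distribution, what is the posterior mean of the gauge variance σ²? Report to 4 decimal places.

4.5951

With known mean μ and an Inverse-Gamma(α, β) prior on σ², the Normal likelihood is conjugate: posterior is Inv-Gamma(α + n/2, β + Σ(xᵢ−μ)²/2).
Σ(xᵢ−μ)² = (-1.04)² + (-2.32)² + (0.60)² + (-0.35)² + (-1.34)² + (-0.63)² + (0.87)² + (-1.59)² + (-0.60)² = 12.7840.
Posterior: Inv-Gamma(2.2 + 9/2, 19.8 + 12.7840/2) = Inv-Gamma(6.70, 26.19200).
E[σ²|data] = β/(α−1) = 26.19200/5.70 = 4.5951.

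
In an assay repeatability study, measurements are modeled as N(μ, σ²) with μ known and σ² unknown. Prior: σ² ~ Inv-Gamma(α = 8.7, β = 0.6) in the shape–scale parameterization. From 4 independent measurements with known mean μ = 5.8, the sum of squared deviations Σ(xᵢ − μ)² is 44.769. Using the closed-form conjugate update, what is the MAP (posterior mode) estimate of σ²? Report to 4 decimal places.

With known mean μ and an Inverse-Gamma(α, β) prior on σ², the Normal likelihood is conjugate: posterior is Inv-Gamma(α + n/2, β + Σ(xᵢ−μ)²/2).
Posterior: Inv-Gamma(8.7 + 4/2, 0.6 + 44.769/2) = Inv-Gamma(10.70, 22.9845).
Mode = β/(α+1) = 22.9845/11.70 = 1.9645.

1.9645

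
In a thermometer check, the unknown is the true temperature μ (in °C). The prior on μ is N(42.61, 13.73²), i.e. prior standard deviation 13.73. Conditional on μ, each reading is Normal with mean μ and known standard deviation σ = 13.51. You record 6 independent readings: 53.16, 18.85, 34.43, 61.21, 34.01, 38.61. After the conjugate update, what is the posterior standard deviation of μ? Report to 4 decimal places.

For Normal data with known variance σ², a Normal(μ₀, σ₀²) prior on μ is conjugate. Posterior precision = 1/σ₀² + n/σ²; posterior mean is the precision-weighted average of μ₀ and x̄.
σ₀² = 13.73² = 188.5129, σ² = 13.51² = 182.5201; σ² + n·σ₀² = 182.5201 + 6·188.5129 = 1313.5975.
Posterior precision = 1/σ₀² + n/σ² = 1/188.5129 + 6/182.5201 = (σ² + n·σ₀²)/(σ₀²σ²) = 1313.5975/(188.5129·182.5201); posterior variance σₙ² = σ₀²σ²/(σ² + n·σ₀²) = 188.5129·182.5201/1313.5975 = 26.193254.
Posterior SD = √σₙ² = √(188.5129·182.5201/1313.5975) = 5.1179.

5.1179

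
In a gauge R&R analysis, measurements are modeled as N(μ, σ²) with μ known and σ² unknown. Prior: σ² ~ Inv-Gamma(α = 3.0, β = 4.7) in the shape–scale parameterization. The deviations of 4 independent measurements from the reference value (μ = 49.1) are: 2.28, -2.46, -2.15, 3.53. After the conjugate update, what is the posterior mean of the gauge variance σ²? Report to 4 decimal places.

With known mean μ and an Inverse-Gamma(α, β) prior on σ², the Normal likelihood is conjugate: posterior is Inv-Gamma(α + n/2, β + Σ(xᵢ−μ)²/2).
Σ(xᵢ−μ)² = (2.28)² + (-2.46)² + (-2.15)² + (3.53)² = 28.3334.
Posterior: Inv-Gamma(3.0 + 4/2, 4.7 + 28.3334/2) = Inv-Gamma(5.00, 18.86670).
E[σ²|data] = β/(α−1) = 18.86670/4.00 = 4.7167.

4.7167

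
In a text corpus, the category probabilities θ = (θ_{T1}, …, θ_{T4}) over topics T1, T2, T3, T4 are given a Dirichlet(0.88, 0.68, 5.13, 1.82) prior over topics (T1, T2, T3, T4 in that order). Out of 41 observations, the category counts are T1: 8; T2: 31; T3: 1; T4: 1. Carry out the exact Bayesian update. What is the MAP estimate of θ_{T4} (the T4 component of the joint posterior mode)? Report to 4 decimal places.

The Dirichlet prior is conjugate to the Multinomial likelihood: each posterior αⱼ = prior αⱼ + observed count nⱼ.
Posterior concentration: (8.88, 31.68, 6.13, 2.82), total = 49.51.
Joint mode component: (α_{T4}−1)/(Σα−K) = 1.82/45.51 = 0.0400.

0.0400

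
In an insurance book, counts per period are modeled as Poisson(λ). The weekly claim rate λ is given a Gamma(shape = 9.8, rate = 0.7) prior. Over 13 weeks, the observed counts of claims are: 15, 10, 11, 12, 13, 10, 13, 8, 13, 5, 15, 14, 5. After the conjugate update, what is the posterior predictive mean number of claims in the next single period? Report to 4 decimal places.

11.2263

With a Gamma(shape α, rate β) prior, the Poisson likelihood is conjugate: the posterior is Gamma(α + ΣXᵢ, β + n).
Sum of counts S = 144 over n = 13 weeks.
Posterior: Gamma(α+S, β+n) = Gamma(9.8+144, 0.7+13) = Gamma(153.8, 13.7).
The predictive distribution for one future period is NegBinom with mean α/β = 11.2263.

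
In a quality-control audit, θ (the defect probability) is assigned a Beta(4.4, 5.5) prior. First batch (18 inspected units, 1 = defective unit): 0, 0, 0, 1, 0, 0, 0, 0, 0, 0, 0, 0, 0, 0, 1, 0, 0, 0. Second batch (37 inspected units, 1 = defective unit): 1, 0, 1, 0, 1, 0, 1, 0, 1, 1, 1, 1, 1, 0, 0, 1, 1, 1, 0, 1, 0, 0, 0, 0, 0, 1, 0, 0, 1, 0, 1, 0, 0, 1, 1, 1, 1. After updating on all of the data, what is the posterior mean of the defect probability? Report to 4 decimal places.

0.4068

The Beta prior is conjugate to a Binomial/Bernoulli likelihood; the update adds successes to α and failures to β.
After batch 1: Beta(4.4+2, 5.5+16) = Beta(6.4, 21.5).
After batch 2: Beta(6.4+20, 21.5+17) = Beta(26.4, 38.5).
Posterior mean = α/(α+β) = 26.4/64.9 = 0.4068.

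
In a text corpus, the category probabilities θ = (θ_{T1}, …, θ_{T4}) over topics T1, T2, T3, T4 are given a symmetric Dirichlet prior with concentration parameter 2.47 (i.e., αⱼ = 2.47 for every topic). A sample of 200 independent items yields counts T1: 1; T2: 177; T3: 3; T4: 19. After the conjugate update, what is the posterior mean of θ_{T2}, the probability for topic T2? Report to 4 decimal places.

The Dirichlet prior is conjugate to the Multinomial likelihood: each posterior αⱼ = prior αⱼ + observed count nⱼ.
Posterior concentration: (3.47, 179.47, 5.47, 21.47), total = 209.88.
E[θ_{T2}|data] = α_{T2}/Σα = 179.47/209.88 = 0.8551.

0.8551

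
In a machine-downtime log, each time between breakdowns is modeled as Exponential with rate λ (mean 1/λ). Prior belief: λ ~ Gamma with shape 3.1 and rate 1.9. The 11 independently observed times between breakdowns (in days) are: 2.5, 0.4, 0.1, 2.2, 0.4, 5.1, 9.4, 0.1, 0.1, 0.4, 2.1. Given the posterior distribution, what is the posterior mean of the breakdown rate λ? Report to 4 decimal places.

0.5709

With a Gamma(shape α, rate β) prior on the exponential rate λ, the posterior after n observations with total T = Σxᵢ is Gamma(α+n, β+T).
Sum of observations T = 22.8 days; n = 11.
Posterior: Gamma(3.1+11, 1.9+22.8) = Gamma(14.1, 24.7).
Posterior mean of λ = α/β = 14.1/24.7 = 0.5709.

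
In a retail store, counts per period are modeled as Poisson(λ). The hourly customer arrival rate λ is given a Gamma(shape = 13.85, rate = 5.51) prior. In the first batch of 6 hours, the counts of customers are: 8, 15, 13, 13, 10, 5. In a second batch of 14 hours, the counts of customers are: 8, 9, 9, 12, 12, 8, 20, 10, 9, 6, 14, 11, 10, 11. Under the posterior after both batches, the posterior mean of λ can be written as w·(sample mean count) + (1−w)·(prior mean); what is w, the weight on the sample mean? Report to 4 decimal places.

With a Gamma(shape α, rate β) prior, the Poisson likelihood is conjugate: the posterior is Gamma(α + ΣXᵢ, β + n).
Total number of hours: n = 6 + 14 = 20.
Posterior mean = (α₀+S)/(β₀+n) = [n/(β₀+n)]·(S/n) + [β₀/(β₀+n)]·(α₀/β₀), so only n and β₀ enter the weight.
Weight on data w = n/(β₀+n) = 20/(5.51+20) = 20/25.51 = 0.7840.

0.7840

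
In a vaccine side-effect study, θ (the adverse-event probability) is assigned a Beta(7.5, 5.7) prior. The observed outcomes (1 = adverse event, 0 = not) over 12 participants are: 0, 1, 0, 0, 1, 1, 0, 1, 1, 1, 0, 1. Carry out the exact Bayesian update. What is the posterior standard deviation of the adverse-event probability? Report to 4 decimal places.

0.0966

The Beta prior is conjugate to a Binomial/Bernoulli likelihood; the update adds successes to α and failures to β.
Posterior: Beta(α+k, β+n−k) = Beta(7.5+7, 5.7+5) = Beta(14.5, 10.7).
Var = αβ/((α+β)²(α+β+1)) = 14.5·10.7/(25.2²·26.2) = 0.00932501; SD = √0.00932501 = 0.0966.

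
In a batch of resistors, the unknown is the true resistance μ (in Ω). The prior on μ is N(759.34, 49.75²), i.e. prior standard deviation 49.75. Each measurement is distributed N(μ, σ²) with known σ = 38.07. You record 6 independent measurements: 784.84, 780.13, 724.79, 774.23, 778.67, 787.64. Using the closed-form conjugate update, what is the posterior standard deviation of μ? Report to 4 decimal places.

For Normal data with known variance σ², a Normal(μ₀, σ₀²) prior on μ is conjugate. Posterior precision = 1/σ₀² + n/σ²; posterior mean is the precision-weighted average of μ₀ and x̄.
σ₀² = 49.75² = 2475.0625, σ² = 38.07² = 1449.3249; σ² + n·σ₀² = 1449.3249 + 6·2475.0625 = 16299.6999.
Posterior precision = 1/σ₀² + n/σ² = 1/2475.0625 + 6/1449.3249 = (σ² + n·σ₀²)/(σ₀²σ²) = 16299.6999/(2475.0625·1449.3249); posterior variance σₙ² = σ₀²σ²/(σ² + n·σ₀²) = 2475.0625·1449.3249/16299.6999 = 220.075813.
Posterior SD = √σₙ² = √(2475.0625·1449.3249/16299.6999) = 14.8350.

14.8350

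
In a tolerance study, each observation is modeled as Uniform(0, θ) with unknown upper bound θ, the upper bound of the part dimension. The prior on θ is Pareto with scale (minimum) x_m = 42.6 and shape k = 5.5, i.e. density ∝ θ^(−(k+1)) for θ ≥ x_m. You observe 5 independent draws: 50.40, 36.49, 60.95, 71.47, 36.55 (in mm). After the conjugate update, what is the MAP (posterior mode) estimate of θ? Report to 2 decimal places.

A Pareto(scale x_m, shape k) prior on the upper bound θ of Uniform(0, θ) is conjugate: posterior is Pareto(max(x_m, max xᵢ), k + n).
Sample maximum = 71.47; prior scale x_m = 42.6 → posterior scale = max = 71.47.
Posterior shape = 5.5 + 5 = 10.5.
The Pareto density is decreasing on [x_m, ∞), so the mode is x_m = 71.47.

71.47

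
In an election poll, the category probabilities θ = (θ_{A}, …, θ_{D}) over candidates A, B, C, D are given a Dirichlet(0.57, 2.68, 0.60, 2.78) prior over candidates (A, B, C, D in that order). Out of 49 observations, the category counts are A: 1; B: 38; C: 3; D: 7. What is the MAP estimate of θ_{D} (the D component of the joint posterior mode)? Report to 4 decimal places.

0.1701

The Dirichlet prior is conjugate to the Multinomial likelihood: each posterior αⱼ = prior αⱼ + observed count nⱼ.
Posterior concentration: (1.57, 40.68, 3.60, 9.78), total = 55.63.
Joint mode component: (α_{D}−1)/(Σα−K) = 8.78/51.63 = 0.1701.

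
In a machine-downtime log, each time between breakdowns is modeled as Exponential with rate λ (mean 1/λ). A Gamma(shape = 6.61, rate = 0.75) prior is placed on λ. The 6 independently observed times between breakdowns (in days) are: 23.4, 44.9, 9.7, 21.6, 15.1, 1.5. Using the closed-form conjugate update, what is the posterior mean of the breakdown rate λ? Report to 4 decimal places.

0.1078

With a Gamma(shape α, rate β) prior on the exponential rate λ, the posterior after n observations with total T = Σxᵢ is Gamma(α+n, β+T).
Sum of observations T = 116.2 days; n = 6.
Posterior: Gamma(6.61+6, 0.75+116.2) = Gamma(12.61, 116.95).
Posterior mean of λ = α/β = 12.61/116.95 = 0.1078.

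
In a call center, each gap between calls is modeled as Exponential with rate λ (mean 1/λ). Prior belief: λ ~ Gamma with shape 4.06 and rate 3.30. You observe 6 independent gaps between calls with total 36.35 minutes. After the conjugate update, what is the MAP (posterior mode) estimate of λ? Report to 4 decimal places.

0.2285

With a Gamma(shape α, rate β) prior on the exponential rate λ, the posterior after n observations with total T = Σxᵢ is Gamma(α+n, β+T).
Posterior: Gamma(4.06+6, 3.30+36.35) = Gamma(10.06, 39.65).
Mode = (α−1)/β = 0.2285.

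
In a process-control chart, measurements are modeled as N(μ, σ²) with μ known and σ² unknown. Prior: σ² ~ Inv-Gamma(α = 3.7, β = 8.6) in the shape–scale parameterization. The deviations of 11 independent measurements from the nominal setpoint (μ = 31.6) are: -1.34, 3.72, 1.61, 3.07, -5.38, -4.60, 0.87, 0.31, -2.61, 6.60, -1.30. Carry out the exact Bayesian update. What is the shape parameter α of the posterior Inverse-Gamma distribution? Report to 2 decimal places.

9.20

With known mean μ and an Inverse-Gamma(α, β) prior on σ², the Normal likelihood is conjugate: posterior is Inv-Gamma(α + n/2, β + Σ(xᵢ−μ)²/2).
Σ(xᵢ−μ)² = (-1.34)² + (3.72)² + (1.61)² + (3.07)² + (-5.38)² + (-4.60)² + (0.87)² + (0.31)² + (-2.61)² + (6.60)² + (-1.30)² = 130.6705.
Posterior: Inv-Gamma(3.7 + 11/2, 8.6 + 130.6705/2) = Inv-Gamma(9.20, 73.93525).
Posterior α = 9.20.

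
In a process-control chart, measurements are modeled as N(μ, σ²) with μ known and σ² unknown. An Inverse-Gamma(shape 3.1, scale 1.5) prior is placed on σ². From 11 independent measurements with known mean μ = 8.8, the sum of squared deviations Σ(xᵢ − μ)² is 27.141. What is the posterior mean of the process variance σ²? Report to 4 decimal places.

With known mean μ and an Inverse-Gamma(α, β) prior on σ², the Normal likelihood is conjugate: posterior is Inv-Gamma(α + n/2, β + Σ(xᵢ−μ)²/2).
Posterior: Inv-Gamma(3.1 + 11/2, 1.5 + 27.141/2) = Inv-Gamma(8.60, 15.0705).
E[σ²|data] = β/(α−1) = 15.0705/7.60 = 1.9830.

1.9830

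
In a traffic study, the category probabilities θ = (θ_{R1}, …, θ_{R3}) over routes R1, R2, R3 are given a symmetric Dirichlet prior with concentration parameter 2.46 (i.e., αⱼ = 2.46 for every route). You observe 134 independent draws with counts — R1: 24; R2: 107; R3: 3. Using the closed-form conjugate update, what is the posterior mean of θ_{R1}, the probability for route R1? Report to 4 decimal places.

0.1872

The Dirichlet prior is conjugate to the Multinomial likelihood: each posterior αⱼ = prior αⱼ + observed count nⱼ.
Posterior concentration: (26.46, 109.46, 5.46), total = 141.38.
E[θ_{R1}|data] = α_{R1}/Σα = 26.46/141.38 = 0.1872.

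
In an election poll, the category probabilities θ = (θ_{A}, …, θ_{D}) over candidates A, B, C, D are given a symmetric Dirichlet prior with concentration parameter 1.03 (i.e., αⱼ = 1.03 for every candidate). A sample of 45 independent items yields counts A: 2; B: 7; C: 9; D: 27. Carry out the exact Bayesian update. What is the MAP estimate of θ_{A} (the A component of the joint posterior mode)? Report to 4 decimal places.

0.0450

The Dirichlet prior is conjugate to the Multinomial likelihood: each posterior αⱼ = prior αⱼ + observed count nⱼ.
Posterior concentration: (3.03, 8.03, 10.03, 28.03), total = 49.12.
Joint mode component: (α_{A}−1)/(Σα−K) = 2.03/45.12 = 0.0450.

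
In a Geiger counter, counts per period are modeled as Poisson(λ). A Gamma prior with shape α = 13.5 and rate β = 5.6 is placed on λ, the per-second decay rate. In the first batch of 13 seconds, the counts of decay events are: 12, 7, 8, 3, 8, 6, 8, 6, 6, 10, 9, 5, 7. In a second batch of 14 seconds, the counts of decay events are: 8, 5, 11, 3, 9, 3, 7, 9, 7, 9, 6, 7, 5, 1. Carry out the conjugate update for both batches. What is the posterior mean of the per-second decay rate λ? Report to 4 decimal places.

6.0890

With a Gamma(shape α, rate β) prior, the Poisson likelihood is conjugate: the posterior is Gamma(α + ΣXᵢ, β + n).
Batch 1: sum of counts S = 95 over n = 13 seconds.
After batch 1: Gamma(α+S, β+n) = Gamma(13.5+95, 5.6+13) = Gamma(108.5, 18.6).
Batch 2: sum of counts S = 90 over n = 14 seconds.
After batch 2: Gamma(α+S, β+n) = Gamma(108.5+90, 18.6+14) = Gamma(198.5, 32.6).
Posterior mean = α/β = 198.5/32.6 = 6.0890.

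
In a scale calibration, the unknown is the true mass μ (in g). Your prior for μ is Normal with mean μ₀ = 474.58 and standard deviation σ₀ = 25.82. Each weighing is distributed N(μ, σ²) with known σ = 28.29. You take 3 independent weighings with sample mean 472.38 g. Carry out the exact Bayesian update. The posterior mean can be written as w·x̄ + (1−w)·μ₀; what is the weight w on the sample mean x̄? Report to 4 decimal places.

0.7142

For Normal data with known variance σ², a Normal(μ₀, σ₀²) prior on μ is conjugate. Posterior precision = 1/σ₀² + n/σ²; posterior mean is the precision-weighted average of μ₀ and x̄.
σ₀² = 25.82² = 666.6724, σ² = 28.29² = 800.3241. Prior precision 1/σ₀² = 1/666.6724; data precision n/σ² = 3/800.3241.
w = (n/σ²)/(1/σ₀² + n/σ²) = n·σ₀²/(σ² + n·σ₀²) = 3·666.6724/(800.3241 + 3·666.6724) = 2000.0172/2800.3413 = 0.7142.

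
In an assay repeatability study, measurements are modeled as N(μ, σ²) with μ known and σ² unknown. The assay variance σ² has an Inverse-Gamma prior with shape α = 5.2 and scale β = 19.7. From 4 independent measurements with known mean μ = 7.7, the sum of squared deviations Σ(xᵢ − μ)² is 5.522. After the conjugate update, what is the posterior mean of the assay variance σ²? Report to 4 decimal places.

With known mean μ and an Inverse-Gamma(α, β) prior on σ², the Normal likelihood is conjugate: posterior is Inv-Gamma(α + n/2, β + Σ(xᵢ−μ)²/2).
Posterior: Inv-Gamma(5.2 + 4/2, 19.7 + 5.522/2) = Inv-Gamma(7.20, 22.4610).
E[σ²|data] = β/(α−1) = 22.4610/6.20 = 3.6227.

3.6227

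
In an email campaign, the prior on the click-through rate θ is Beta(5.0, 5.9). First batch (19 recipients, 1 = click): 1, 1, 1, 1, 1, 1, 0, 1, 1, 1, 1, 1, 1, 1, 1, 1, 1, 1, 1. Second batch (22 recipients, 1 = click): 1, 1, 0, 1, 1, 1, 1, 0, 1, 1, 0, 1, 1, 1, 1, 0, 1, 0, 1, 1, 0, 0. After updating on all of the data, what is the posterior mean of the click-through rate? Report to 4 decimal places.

0.7322

The Beta prior is conjugate to a Binomial/Bernoulli likelihood; the update adds successes to α and failures to β.
After batch 1: Beta(5.0+18, 5.9+1) = Beta(23.0, 6.9).
After batch 2: Beta(23.0+15, 6.9+7) = Beta(38.0, 13.9).
Posterior mean = α/(α+β) = 38.0/51.9 = 0.7322.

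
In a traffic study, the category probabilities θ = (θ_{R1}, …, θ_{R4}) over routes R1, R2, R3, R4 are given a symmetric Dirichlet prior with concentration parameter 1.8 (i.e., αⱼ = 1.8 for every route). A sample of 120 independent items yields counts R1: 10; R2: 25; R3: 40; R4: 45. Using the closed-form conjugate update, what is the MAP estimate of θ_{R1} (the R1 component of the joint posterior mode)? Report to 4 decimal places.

The Dirichlet prior is conjugate to the Multinomial likelihood: each posterior αⱼ = prior αⱼ + observed count nⱼ.
Posterior concentration: (11.8, 26.8, 41.8, 46.8), total = 127.2.
Joint mode component: (α_{R1}−1)/(Σα−K) = 10.8/123.2 = 0.0877.

0.0877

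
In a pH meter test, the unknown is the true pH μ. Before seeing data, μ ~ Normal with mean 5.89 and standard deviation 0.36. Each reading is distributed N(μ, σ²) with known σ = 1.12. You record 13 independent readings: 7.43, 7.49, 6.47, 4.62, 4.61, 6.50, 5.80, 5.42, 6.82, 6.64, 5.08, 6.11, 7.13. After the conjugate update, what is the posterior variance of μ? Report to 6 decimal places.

0.055311

For Normal data with known variance σ², a Normal(μ₀, σ₀²) prior on μ is conjugate. Posterior precision = 1/σ₀² + n/σ²; posterior mean is the precision-weighted average of μ₀ and x̄.
σ₀² = 0.36² = 0.1296, σ² = 1.12² = 1.2544; σ² + n·σ₀² = 1.2544 + 13·0.1296 = 2.9392.
Posterior precision = 1/σ₀² + n/σ² = 1/0.1296 + 13/1.2544 = (σ² + n·σ₀²)/(σ₀²σ²) = 2.9392/(0.1296·1.2544); posterior variance σₙ² = σ₀²σ²/(σ² + n·σ₀²) = 0.1296·1.2544/2.9392 = 0.055311.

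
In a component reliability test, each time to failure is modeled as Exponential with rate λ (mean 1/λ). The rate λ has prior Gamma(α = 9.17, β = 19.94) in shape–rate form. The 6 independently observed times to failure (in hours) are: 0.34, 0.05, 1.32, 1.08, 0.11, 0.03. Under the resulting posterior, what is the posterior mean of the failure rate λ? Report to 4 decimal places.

With a Gamma(shape α, rate β) prior on the exponential rate λ, the posterior after n observations with total T = Σxᵢ is Gamma(α+n, β+T).
Sum of observations T = 2.93 hours; n = 6.
Posterior: Gamma(9.17+6, 19.94+2.93) = Gamma(15.17, 22.87).
Posterior mean of λ = α/β = 15.17/22.87 = 0.6633.

0.6633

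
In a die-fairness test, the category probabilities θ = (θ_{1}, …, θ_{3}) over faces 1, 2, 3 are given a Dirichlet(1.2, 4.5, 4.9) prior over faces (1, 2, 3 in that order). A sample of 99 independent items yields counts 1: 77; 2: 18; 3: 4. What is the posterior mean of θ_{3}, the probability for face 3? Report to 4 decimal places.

0.0812

The Dirichlet prior is conjugate to the Multinomial likelihood: each posterior αⱼ = prior αⱼ + observed count nⱼ.
Posterior concentration: (78.2, 22.5, 8.9), total = 109.6.
E[θ_{3}|data] = α_{3}/Σα = 8.9/109.6 = 0.0812.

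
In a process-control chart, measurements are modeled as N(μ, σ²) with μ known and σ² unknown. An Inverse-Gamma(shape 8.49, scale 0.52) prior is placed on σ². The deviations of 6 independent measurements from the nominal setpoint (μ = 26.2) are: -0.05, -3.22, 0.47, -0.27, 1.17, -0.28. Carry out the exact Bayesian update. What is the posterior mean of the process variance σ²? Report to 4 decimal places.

0.6269

With known mean μ and an Inverse-Gamma(α, β) prior on σ², the Normal likelihood is conjugate: posterior is Inv-Gamma(α + n/2, β + Σ(xᵢ−μ)²/2).
Σ(xᵢ−μ)² = (-0.05)² + (-3.22)² + (0.47)² + (-0.27)² + (1.17)² + (-0.28)² = 12.1120.
Posterior: Inv-Gamma(8.49 + 6/2, 0.52 + 12.1120/2) = Inv-Gamma(11.49, 6.57600).
E[σ²|data] = β/(α−1) = 6.57600/10.49 = 0.6269.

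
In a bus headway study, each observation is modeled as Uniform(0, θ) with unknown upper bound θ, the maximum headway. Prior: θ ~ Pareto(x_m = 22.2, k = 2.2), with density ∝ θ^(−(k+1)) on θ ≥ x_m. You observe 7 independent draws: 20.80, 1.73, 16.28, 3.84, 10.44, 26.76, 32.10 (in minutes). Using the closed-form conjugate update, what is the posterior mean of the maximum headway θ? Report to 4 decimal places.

36.0146

A Pareto(scale x_m, shape k) prior on the upper bound θ of Uniform(0, θ) is conjugate: posterior is Pareto(max(x_m, max xᵢ), k + n).
Sample maximum = 32.10; prior scale x_m = 22.2 → posterior scale = max = 32.10.
Posterior shape = 2.2 + 7 = 9.2.
E[θ|data] = k·x_m/(k−1) = 9.2·32.10/8.2 = 36.0146.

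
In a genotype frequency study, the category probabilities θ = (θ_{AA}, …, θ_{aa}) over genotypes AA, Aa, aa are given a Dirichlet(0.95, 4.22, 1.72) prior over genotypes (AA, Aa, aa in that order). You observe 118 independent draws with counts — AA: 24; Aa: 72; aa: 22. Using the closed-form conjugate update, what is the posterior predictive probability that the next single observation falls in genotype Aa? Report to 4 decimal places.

0.6103

The Dirichlet prior is conjugate to the Multinomial likelihood: each posterior αⱼ = prior αⱼ + observed count nⱼ.
Posterior concentration: (24.95, 76.22, 23.72), total = 124.89.
P(next = Aa | data) = α_{Aa}/Σα = 0.6103.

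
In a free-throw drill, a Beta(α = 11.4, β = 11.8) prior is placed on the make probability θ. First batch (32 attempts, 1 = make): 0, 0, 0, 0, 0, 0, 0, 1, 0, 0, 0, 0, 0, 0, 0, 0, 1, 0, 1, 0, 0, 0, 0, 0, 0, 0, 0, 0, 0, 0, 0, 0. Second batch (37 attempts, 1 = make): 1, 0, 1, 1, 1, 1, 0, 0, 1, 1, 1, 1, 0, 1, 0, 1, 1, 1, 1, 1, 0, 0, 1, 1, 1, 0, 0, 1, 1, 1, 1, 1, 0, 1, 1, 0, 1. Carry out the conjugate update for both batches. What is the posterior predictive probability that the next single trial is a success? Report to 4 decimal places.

0.4382

The Beta prior is conjugate to a Binomial/Bernoulli likelihood; the update adds successes to α and failures to β.
After batch 1: Beta(11.4+3, 11.8+29) = Beta(14.4, 40.8).
After batch 2: Beta(14.4+26, 40.8+11) = Beta(40.4, 51.8).
For a single future Bernoulli trial, P(success | data) = α/(α+β) = 0.4382.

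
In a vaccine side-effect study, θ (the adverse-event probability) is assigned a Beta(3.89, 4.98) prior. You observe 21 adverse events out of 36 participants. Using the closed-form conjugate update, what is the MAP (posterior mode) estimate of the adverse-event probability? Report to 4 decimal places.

The Beta prior is conjugate to a Binomial/Bernoulli likelihood; the update adds successes to α and failures to β.
Posterior: Beta(α+k, β+n−k) = Beta(3.89+21, 4.98+15) = Beta(24.89, 19.98).
Mode of Beta(a,b) for a,b>1 is (a−1)/(a+b−2) = 23.89/42.87 = 0.5573.

0.5573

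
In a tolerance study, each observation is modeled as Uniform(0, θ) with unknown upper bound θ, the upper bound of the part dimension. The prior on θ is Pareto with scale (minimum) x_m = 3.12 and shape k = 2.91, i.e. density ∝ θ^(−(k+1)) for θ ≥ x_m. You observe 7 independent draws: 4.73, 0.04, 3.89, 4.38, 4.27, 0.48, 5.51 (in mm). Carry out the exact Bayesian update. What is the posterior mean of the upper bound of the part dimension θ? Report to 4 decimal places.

6.1284

A Pareto(scale x_m, shape k) prior on the upper bound θ of Uniform(0, θ) is conjugate: posterior is Pareto(max(x_m, max xᵢ), k + n).
Sample maximum = 5.51; prior scale x_m = 3.12 → posterior scale = max = 5.51.
Posterior shape = 2.91 + 7 = 9.91.
E[θ|data] = k·x_m/(k−1) = 9.91·5.51/8.91 = 6.1284.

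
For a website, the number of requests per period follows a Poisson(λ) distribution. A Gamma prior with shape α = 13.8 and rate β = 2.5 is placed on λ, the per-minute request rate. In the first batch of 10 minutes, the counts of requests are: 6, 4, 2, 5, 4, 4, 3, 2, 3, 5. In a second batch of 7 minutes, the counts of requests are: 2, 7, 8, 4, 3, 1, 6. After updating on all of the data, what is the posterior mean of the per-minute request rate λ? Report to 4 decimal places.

With a Gamma(shape α, rate β) prior, the Poisson likelihood is conjugate: the posterior is Gamma(α + ΣXᵢ, β + n).
Batch 1: sum of counts S = 38 over n = 10 minutes.
After batch 1: Gamma(α+S, β+n) = Gamma(13.8+38, 2.5+10) = Gamma(51.8, 12.5).
Batch 2: sum of counts S = 31 over n = 7 minutes.
After batch 2: Gamma(α+S, β+n) = Gamma(51.8+31, 12.5+7) = Gamma(82.8, 19.5).
Posterior mean = α/β = 82.8/19.5 = 4.2462.

4.2462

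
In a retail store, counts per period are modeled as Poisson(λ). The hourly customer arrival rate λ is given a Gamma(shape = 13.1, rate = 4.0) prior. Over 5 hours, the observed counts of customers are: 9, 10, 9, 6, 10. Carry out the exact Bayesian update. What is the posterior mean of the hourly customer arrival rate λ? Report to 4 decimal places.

With a Gamma(shape α, rate β) prior, the Poisson likelihood is conjugate: the posterior is Gamma(α + ΣXᵢ, β + n).
Sum of counts S = 44 over n = 5 hours.
Posterior: Gamma(α+S, β+n) = Gamma(13.1+44, 4.0+5) = Gamma(57.1, 9.0).
Posterior mean = α/β = 57.1/9.0 = 6.3444.

6.3444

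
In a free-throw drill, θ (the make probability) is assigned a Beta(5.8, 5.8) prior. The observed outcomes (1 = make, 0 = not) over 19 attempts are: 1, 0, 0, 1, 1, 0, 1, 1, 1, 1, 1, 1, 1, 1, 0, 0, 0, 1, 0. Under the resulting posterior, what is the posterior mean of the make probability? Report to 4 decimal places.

The Beta prior is conjugate to a Binomial/Bernoulli likelihood; the update adds successes to α and failures to β.
Posterior: Beta(α+k, β+n−k) = Beta(5.8+12, 5.8+7) = Beta(17.8, 12.8).
Posterior mean = α/(α+β) = 17.8/30.6 = 0.5817.

0.5817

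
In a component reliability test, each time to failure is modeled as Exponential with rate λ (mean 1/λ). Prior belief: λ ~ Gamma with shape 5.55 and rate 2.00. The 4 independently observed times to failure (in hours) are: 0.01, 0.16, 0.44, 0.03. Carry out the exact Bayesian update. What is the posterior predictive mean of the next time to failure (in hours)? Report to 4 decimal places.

With a Gamma(shape α, rate β) prior on the exponential rate λ, the posterior after n observations with total T = Σxᵢ is Gamma(α+n, β+T).
Sum of observations T = 0.64 hours; n = 4.
Posterior: Gamma(5.55+4, 2.00+0.64) = Gamma(9.55, 2.64).
The predictive distribution for the next observation is Lomax; its mean is β/(α−1) = 2.64/8.55 = 0.3088.

0.3088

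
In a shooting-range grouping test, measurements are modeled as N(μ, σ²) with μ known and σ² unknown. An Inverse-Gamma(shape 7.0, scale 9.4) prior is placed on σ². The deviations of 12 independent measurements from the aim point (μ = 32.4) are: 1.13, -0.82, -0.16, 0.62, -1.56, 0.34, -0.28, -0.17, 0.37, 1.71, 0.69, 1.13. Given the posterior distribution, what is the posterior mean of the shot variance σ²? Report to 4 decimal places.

1.1929

With known mean μ and an Inverse-Gamma(α, β) prior on σ², the Normal likelihood is conjugate: posterior is Inv-Gamma(α + n/2, β + Σ(xᵢ−μ)²/2).
Σ(xᵢ−μ)² = (1.13)² + (-0.82)² + (-0.16)² + (0.62)² + (-1.56)² + (0.34)² + (-0.28)² + (-0.17)² + (0.37)² + (1.71)² + (0.69)² + (1.13)² = 9.8298.
Posterior: Inv-Gamma(7.0 + 12/2, 9.4 + 9.8298/2) = Inv-Gamma(13.00, 14.31490).
E[σ²|data] = β/(α−1) = 14.31490/12.00 = 1.1929.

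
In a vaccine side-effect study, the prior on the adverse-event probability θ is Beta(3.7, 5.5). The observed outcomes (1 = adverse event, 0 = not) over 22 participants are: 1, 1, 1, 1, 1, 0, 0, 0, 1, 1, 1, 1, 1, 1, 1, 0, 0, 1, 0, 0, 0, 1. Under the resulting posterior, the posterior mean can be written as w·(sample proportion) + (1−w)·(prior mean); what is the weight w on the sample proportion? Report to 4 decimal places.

The Beta prior is conjugate to a Binomial/Bernoulli likelihood; the update adds successes to α and failures to β.
Posterior mean = (α₀+k)/(α₀+β₀+n) = [n/(α₀+β₀+n)]·(k/n) + [(α₀+β₀)/(α₀+β₀+n)]·α₀/(α₀+β₀), so only n and the prior enter the weight.
The weight on the data is w = n/(α₀+β₀+n) = 22/(3.7+5.5+22) = 22/31.2 = 0.7051.

0.7051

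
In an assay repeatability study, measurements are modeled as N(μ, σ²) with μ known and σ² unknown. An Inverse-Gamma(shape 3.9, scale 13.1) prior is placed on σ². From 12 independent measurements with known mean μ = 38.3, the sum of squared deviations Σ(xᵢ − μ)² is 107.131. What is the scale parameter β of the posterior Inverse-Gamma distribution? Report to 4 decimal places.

66.6655

With known mean μ and an Inverse-Gamma(α, β) prior on σ², the Normal likelihood is conjugate: posterior is Inv-Gamma(α + n/2, β + Σ(xᵢ−μ)²/2).
Posterior: Inv-Gamma(3.9 + 12/2, 13.1 + 107.131/2) = Inv-Gamma(9.90, 66.6655).
Posterior β = 66.6655.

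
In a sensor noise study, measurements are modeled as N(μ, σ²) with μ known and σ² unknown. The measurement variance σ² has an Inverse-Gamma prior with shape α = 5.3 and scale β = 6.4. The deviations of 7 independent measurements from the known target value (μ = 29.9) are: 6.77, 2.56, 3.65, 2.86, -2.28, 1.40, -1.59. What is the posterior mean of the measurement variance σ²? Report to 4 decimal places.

6.1779

With known mean μ and an Inverse-Gamma(α, β) prior on σ², the Normal likelihood is conjugate: posterior is Inv-Gamma(α + n/2, β + Σ(xᵢ−μ)²/2).
Σ(xᵢ−μ)² = (6.77)² + (2.56)² + (3.65)² + (2.86)² + (-2.28)² + (1.40)² + (-1.59)² = 83.5751.
Posterior: Inv-Gamma(5.3 + 7/2, 6.4 + 83.5751/2) = Inv-Gamma(8.80, 48.18755).
E[σ²|data] = β/(α−1) = 48.18755/7.80 = 6.1779.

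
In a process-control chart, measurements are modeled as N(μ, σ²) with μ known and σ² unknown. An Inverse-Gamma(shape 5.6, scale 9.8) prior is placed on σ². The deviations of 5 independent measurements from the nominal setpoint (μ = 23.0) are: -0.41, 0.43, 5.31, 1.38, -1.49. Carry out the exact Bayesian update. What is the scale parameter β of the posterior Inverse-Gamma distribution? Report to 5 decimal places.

With known mean μ and an Inverse-Gamma(α, β) prior on σ², the Normal likelihood is conjugate: posterior is Inv-Gamma(α + n/2, β + Σ(xᵢ−μ)²/2).
Σ(xᵢ−μ)² = (-0.41)² + (0.43)² + (5.31)² + (1.38)² + (-1.49)² = 32.6736.
Posterior: Inv-Gamma(5.6 + 5/2, 9.8 + 32.6736/2) = Inv-Gamma(8.10, 26.13680).
Posterior β = 26.13680.

26.13680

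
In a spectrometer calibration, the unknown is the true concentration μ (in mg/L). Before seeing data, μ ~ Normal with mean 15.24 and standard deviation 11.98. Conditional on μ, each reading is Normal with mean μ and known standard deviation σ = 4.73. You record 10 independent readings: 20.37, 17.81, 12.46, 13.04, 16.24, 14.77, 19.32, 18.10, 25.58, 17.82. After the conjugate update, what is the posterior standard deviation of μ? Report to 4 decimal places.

1.4842

For Normal data with known variance σ², a Normal(μ₀, σ₀²) prior on μ is conjugate. Posterior precision = 1/σ₀² + n/σ²; posterior mean is the precision-weighted average of μ₀ and x̄.
σ₀² = 11.98² = 143.5204, σ² = 4.73² = 22.3729; σ² + n·σ₀² = 22.3729 + 10·143.5204 = 1457.5769.
Posterior precision = 1/σ₀² + n/σ² = 1/143.5204 + 10/22.3729 = (σ² + n·σ₀²)/(σ₀²σ²) = 1457.5769/(143.5204·22.3729); posterior variance σₙ² = σ₀²σ²/(σ² + n·σ₀²) = 143.5204·22.3729/1457.5769 = 2.202949.
Posterior SD = √σₙ² = √(143.5204·22.3729/1457.5769) = 1.4842.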